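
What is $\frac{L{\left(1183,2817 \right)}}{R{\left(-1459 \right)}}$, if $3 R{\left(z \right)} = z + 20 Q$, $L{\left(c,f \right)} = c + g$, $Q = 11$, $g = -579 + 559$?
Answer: $- \frac{1163}{413} \approx -2.816$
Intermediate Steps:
$g = -20$
$L{\left(c,f \right)} = -20 + c$ ($L{\left(c,f \right)} = c - 20 = -20 + c$)
$R{\left(z \right)} = \frac{220}{3} + \frac{z}{3}$ ($R{\left(z \right)} = \frac{z + 20 \cdot 11}{3} = \frac{z + 220}{3} = \frac{220 + z}{3} = \frac{220}{3} + \frac{z}{3}$)
$\frac{L{\left(1183,2817 \right)}}{R{\left(-1459 \right)}} = \frac{-20 + 1183}{\frac{220}{3} + \frac{1}{3} \left(-1459\right)} = \frac{1163}{\frac{220}{3} - \frac{1459}{3}} = \frac{1163}{-413} = 1163 \left(- \frac{1}{413}\right) = - \frac{1163}{413}$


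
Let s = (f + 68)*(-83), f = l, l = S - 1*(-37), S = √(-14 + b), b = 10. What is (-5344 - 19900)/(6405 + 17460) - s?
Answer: 207958231/23865 + 166*I ≈ 8713.9 + 166.0*I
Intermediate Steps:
S = 2*I (S = √(-14 + 10) = √(-4) = 2*I ≈ 2.0*I)
l = 37 + 2*I (l = 2*I - 1*(-37) = 2*I + 37 = 37 + 2*I ≈ 37.0 + 2.0*I)
f = 37 + 2*I ≈ 37.0 + 2.0*I
s = -8715 - 166*I (s = ((37 + 2*I) + 68)*(-83) = (105 + 2*I)*(-83) = -8715 - 166*I ≈ -8715.0 - 166.0*I)
(-5344 - 19900)/(6405 + 17460) - s = (-5344 - 19900)/(6405 + 17460) - (-8715 - 166*I) = -25244/23865 + (8715 + 166*I) = 207958231/23865 + 166*I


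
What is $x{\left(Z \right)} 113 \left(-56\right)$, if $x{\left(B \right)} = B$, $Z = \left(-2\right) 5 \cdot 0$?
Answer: $0$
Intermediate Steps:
$Z = 0$ ($Z = \left(-10\right) 0 = 0$)
$x{\left(Z \right)} 113 \left(-56\right) = 0 \cdot 113 \left(-56\right) = 0 \left(-56\right) = 0$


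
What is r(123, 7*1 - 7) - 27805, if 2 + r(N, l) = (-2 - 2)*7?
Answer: -27835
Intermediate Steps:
r(N, l) = -30 (r(N, l) = -2 + (-2 - 2)*7 = -2 - 4*7 = -2 - 28 = -30)
r(123, 7*1 - 7) - 27805 = -30 - 27805 = -27835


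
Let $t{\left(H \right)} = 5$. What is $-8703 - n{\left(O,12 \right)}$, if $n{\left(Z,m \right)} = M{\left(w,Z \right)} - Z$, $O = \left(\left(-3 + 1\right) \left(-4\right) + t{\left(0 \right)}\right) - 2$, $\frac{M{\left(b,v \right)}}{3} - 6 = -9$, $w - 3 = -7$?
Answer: $-8683$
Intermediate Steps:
$w = -4$ ($w = 3 - 7 = -4$)
$M{\left(b,v \right)} = -9$ ($M{\left(b,v \right)} = 18 + 3 \left(-9\right) = 18 - 27 = -9$)
$O = 11$ ($O = \left(\left(-3 + 1\right) \left(-4\right) + 5\right) - 2 = \left(\left(-2\right) \left(-4\right) + 5\right) - 2 = \left(8 + 5\right) - 2 = 13 - 2 = 11$)
$n{\left(Z,m \right)} = -9 - Z$
$-8703 - n{\left(O,12 \right)} = -8703 - \left(-9 - 11\right) = -8703 - -20 = -8703 + 20 = -8683$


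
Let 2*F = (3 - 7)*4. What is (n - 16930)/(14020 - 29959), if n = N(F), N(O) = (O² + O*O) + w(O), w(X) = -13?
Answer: 5605/5313 ≈ 1.0550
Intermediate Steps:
F = -8 (F = ((3 - 7)*4)/2 = (-4*4)/2 = (½)*(-16) = -8)
N(O) = -13 + 2*O² (N(O) = (O² + O*O) - 13 = (O² + O²) - 13 = 2*O² - 13 = -13 + 2*O²)
n = 115 (n = -13 + 2*(-8)² = -13 + 2*64 = -13 + 128 = 115)
(n - 16930)/(14020 - 29959) = (115 - 16930)/(14020 - 29959) = -16815/(-15939) = -16815*(-1/15939) = 5605/5313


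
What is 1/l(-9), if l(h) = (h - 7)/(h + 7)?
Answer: 1/8 ≈ 0.12500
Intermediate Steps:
l(h) = (-7 + h)/(7 + h)
1/l(-9) = 1/((-7 - 9)/(7 - 9)) = 1/(-16/(-2)) = 1/(-1/2*(-16)) = 1/8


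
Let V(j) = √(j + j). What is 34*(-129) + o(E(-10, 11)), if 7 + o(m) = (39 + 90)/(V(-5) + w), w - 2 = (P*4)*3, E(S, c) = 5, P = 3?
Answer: (-4393*√10 + 166805*I)/(√10 - 38*I) ≈ -4389.6 - 0.28056*I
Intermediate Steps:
w = 38 (w = 2 + (3*4)*3 = 2 + 12*3 = 2 + 36 = 38)
V(j) = √2*√j (V(j) = √(2*j) = √2*√j)
o(m) = -7 + 129/(38 + I*√10) (o(m) = -7 + (39 + 90)/(√2*√(-5) + 38) = -7 + 129/(√2*(I*√5) + 38) = -7 + 129/(I*√10 + 38) = -7 + 129/(38 + I*√10))
34*(-129) + o(E(-10, 11)) = 34*(-129) + (-7*√10 + 137*I)/(√10 - 38*I) = -4386 + (-7*√10 + 137*I)/(√10 - 38*I)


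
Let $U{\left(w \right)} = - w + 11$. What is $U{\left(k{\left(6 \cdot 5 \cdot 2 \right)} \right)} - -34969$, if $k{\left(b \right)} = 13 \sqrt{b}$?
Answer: $34980 - 26 \sqrt{15} \approx 34879.0$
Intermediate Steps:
$U{\left(w \right)} = 11 - w$
$U{\left(k{\left(6 \cdot 5 \cdot 2 \right)} \right)} - -34969 = \left(11 - 13 \sqrt{6 \cdot 5 \cdot 2}\right) - -34969 = \left(11 - 13 \sqrt{30 \cdot 2}\right) + 34969 = \left(11 - 13 \sqrt{60}\right) + 34969 = \left(11 - 13 \cdot 2 \sqrt{15}\right) + 34969 = \left(11 - 26 \sqrt{15}\right) + 34969 = 34980 - 26 \sqrt{15}$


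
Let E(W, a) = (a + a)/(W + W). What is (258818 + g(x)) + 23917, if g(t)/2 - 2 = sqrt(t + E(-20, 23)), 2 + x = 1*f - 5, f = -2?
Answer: 282739 + I*sqrt(1015)/5 ≈ 2.8274e+5 + 6.3718*I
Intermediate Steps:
E(W, a) = a/W (E(W, a) = (2*a)/((2*W)) = (2*a)*(1/(2*W)) = a/W)
x = -9 (x = -2 + (1*(-2) - 5) = -2 + (-2 - 5) = -2 - 7 = -9)
g(t) = 4 + 2*sqrt(-23/20 + t) (g(t) = 4 + 2*sqrt(t + 23/(-20)) = 4 + 2*sqrt(t + 23*(-1/20)) = 4 + 2*sqrt(t - 23/20) = 4 + 2*sqrt(-23/20 + t))
(258818 + g(x)) + 23917 = (258818 + (4 + sqrt(-115 + 100*(-9))/5)) + 23917 = (258818 + (4 + sqrt(-115 - 900)/5)) + 23917 = (258818 + (4 + sqrt(-1015)/5)) + 23917 = (258818 + (4 + (I*sqrt(1015))/5)) + 23917 = (258818 + (4 + I*sqrt(1015)/5)) + 23917 = (258822 + I*sqrt(1015)/5) + 23917 = 282739 + I*sqrt(1015)/5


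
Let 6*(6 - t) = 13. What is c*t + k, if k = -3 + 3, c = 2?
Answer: 23/3 ≈ 7.6667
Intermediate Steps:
t = 23/6 (t = 6 - 1/6*13 = 6 - 13/6 = 23/6 ≈ 3.8333)
k = 0
c*t + k = 2*(23/6) + 0 = 23/3 + 0 = 23/3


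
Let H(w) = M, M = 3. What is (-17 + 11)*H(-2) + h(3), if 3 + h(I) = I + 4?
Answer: -14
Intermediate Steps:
h(I) = 1 + I (h(I) = -3 + (I + 4) = -3 + (4 + I) = 1 + I)
H(w) = 3
(-17 + 11)*H(-2) + h(3) = (-17 + 11)*3 + (1 + 3) = -6*3 + 4 = -18 + 4 = -14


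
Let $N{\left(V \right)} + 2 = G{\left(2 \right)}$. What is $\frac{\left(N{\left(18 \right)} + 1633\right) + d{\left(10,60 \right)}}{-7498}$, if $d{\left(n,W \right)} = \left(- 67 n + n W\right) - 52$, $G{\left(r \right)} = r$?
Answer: $- \frac{1511}{7498} \approx -0.20152$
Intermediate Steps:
$N{\left(V \right)} = 0$ ($N{\left(V \right)} = -2 + 2 = 0$)
$d{\left(n,W \right)} = -52 - 67 n + W n$ ($d{\left(n,W \right)} = \left(- 67 n + W n\right) - 52 = -52 - 67 n + W n$)
$\frac{\left(N{\left(18 \right)} + 1633\right) + d{\left(10,60 \right)}}{-7498} = \frac{\left(0 + 1633\right) - 122}{-7498} = \left(1633 - 122\right) \left(- \frac{1}{7498}\right) = 1511 \left(- \frac{1}{7498}\right) = - \frac{1511}{7498}$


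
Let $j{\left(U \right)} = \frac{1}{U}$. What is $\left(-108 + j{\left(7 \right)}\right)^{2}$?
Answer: $\frac{570025}{49} \approx 11633.0$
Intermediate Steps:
$\left(-108 + j{\left(7 \right)}\right)^{2} = \left(-108 + \frac{1}{7}\right)^{2} = \left(- \frac{755}{7}\right)^{2} = \frac{570025}{49}$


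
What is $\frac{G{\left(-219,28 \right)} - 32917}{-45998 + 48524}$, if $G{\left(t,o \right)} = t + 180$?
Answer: $- \frac{16478}{1263} \approx -13.047$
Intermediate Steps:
$G{\left(t,o \right)} = 180 + t$
$\frac{G{\left(-219,28 \right)} - 32917}{-45998 + 48524} = \frac{\left(180 - 219\right) - 32917}{-45998 + 48524} = \frac{-39 - 32917}{2526} = \left(-32956\right) \frac{1}{2526} = - \frac{16478}{1263}$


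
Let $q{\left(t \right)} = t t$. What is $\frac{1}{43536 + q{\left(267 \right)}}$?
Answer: $\frac{1}{114825} \approx 8.7089 \cdot 10^{-6}$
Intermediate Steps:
$q{\left(t \right)} = t^{2}$
$\frac{1}{43536 + q{\left(267 \right)}} = \frac{1}{43536 + 267^{2}} = \frac{1}{43536 + 71289} = \frac{1}{114825}$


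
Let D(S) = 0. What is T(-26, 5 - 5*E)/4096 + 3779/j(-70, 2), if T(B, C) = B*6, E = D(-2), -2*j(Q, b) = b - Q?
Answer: -967775/9216 ≈ -105.01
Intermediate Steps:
j(Q, b) = Q/2 - b/2 (j(Q, b) = -(b - Q)/2 = Q/2 - b/2)
E = 0
T(B, C) = 6*B
T(-26, 5 - 5*E)/4096 + 3779/j(-70, 2) = (6*(-26))/4096 + 3779/((½)*(-70) - ½*2) = -156*1/4096 + 3779/(-35 - 1) = -39/1024 + 3779/(-36) = -39/1024 + 3779*(-1/36) = -39/1024 - 3779/36 = -967775/9216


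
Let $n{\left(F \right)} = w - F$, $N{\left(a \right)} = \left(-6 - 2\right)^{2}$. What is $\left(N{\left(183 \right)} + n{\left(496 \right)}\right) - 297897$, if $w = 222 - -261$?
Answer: $-297846$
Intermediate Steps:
$w = 483$ ($w = 222 + 261 = 483$)
$N{\left(a \right)} = 64$ ($N{\left(a \right)} = \left(-8\right)^{2} = 64$)
$n{\left(F \right)} = 483 - F$
$\left(N{\left(183 \right)} + n{\left(496 \right)}\right) - 297897 = \left(64 + \left(483 - 496\right)\right) - 297897 = \left(64 - 13\right) - 297897 = 51 - 297897 = -297846$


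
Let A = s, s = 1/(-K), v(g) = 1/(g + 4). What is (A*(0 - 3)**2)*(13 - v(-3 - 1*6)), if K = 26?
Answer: -297/65 ≈ -4.5692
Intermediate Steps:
v(g) = 1/(4 + g)
s = -1/26 (s = 1/(-1*26) = 1/(-26) = -1/26 ≈ -0.038462)
A = -1/26 ≈ -0.038462
(A*(0 - 3)**2)*(13 - v(-3 - 1*6)) = (-(0 - 3)**2/26)*(13 - 1/(4 + (-3 - 1*6))) = (-1/26*(-3)**2)*(13 - 1/(4 + (-3 - 6))) = (-1/26*9)*(13 - 1/(4 - 9)) = -9*(13 - 1/(-5))/26 = -9*(13 - 1*(-1/5))/26 = -9*(13 + 1/5)/26 = -9/26*66/5 = -297/65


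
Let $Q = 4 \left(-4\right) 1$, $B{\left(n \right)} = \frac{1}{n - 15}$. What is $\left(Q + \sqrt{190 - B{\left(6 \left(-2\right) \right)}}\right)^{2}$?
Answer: $\frac{\left(144 - \sqrt{15393}\right)^{2}}{81} \approx 4.9045$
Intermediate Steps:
$B{\left(n \right)} = \frac{1}{-15 + n}$
$Q = -16$ ($Q = \left(-16\right) 1 = -16$)
$\left(Q + \sqrt{190 - B{\left(6 \left(-2\right) \right)}}\right)^{2} = \left(-16 + \sqrt{190 - \frac{1}{-15 + 6 \left(-2\right)}}\right)^{2} = \left(-16 + \sqrt{190 - \frac{1}{-15 - 12}}\right)^{2} = \left(-16 + \sqrt{190 - \frac{1}{-27}}\right)^{2} = \left(-16 + \sqrt{190 - - \frac{1}{27}}\right)^{2} = \left(-16 + \sqrt{190 + \frac{1}{27}}\right)^{2} = \left(-16 + \sqrt{\frac{5131}{27}}\right)^{2} = \left(-16 + \frac{\sqrt{15393}}{9}\right)^{2}$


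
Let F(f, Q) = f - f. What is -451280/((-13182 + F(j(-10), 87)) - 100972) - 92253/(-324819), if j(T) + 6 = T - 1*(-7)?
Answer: 26185894547/6179898021 ≈ 4.2373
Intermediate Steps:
j(T) = 1 + T (j(T) = -6 + (T - 1*(-7)) = -6 + (T + 7) = -6 + (7 + T) = 1 + T)
F(f, Q) = 0
-451280/((-13182 + F(j(-10), 87)) - 100972) - 92253/(-324819) = -451280/((-13182 + 0) - 100972) - 92253/(-324819) = -451280/(-13182 - 100972) - 92253*(-1/324819) = -451280/(-114154) + 30751/108273 = -451280*(-1/114154) + 30751/108273 = 225640/57077 + 30751/108273 = 26185894547/6179898021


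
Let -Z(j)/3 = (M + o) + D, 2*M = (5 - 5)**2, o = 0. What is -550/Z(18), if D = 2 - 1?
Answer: 550/3 ≈ 183.33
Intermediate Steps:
D = 1
M = 0 (M = (5 - 5)**2/2 = (1/2)*0**2 = (1/2)*0 = 0)
Z(j) = -3 (Z(j) = -3*((0 + 0) + 1) = -3*(0 + 1) = -3*1 = -3)
-550/Z(18) = -550/(-3) = -550*(-1/3) = 550/3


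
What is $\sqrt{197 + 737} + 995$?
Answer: $995 + \sqrt{934} \approx 1025.6$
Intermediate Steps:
$\sqrt{197 + 737} + 995 = \sqrt{934} + 995 = 995 + \sqrt{934}$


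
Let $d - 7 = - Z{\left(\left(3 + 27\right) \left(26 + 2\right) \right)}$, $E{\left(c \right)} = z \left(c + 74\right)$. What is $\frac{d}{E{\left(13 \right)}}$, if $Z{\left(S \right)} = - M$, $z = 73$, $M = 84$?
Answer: $\frac{91}{6351} \approx 0.014328$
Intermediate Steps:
$E{\left(c \right)} = 5402 + 73 c$ ($E{\left(c \right)} = 73 \left(c + 74\right) = 73 \left(74 + c\right) = 5402 + 73 c$)
$Z{\left(S \right)} = -84$ ($Z{\left(S \right)} = \left(-1\right) 84 = -84$)
$d = 91$ ($d = 7 - -84 = 7 + 84 = 91$)
$\frac{d}{E{\left(13 \right)}} = \frac{91}{5402 + 73 \cdot 13} = \frac{91}{5402 + 949} = \frac{91}{6351}$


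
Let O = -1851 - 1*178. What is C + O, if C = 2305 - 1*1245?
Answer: -969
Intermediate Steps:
C = 1060 (C = 2305 - 1245 = 1060)
O = -2029 (O = -1851 - 178 = -2029)
C + O = 1060 - 2029 = -969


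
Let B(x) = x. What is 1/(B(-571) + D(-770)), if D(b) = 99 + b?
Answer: -1/1242 ≈ -0.00080515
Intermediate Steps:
1/(B(-571) + D(-770)) = 1/(-571 + (99 - 770)) = 1/(-571 - 671) = 1/(-1242) = -1/1242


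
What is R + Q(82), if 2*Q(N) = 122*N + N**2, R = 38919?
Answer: 47283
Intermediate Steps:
Q(N) = N**2/2 + 61*N (Q(N) = (122*N + N**2)/2 = (N**2 + 122*N)/2 = N**2/2 + 61*N)
R + Q(82) = 38919 + (1/2)*82*(122 + 82) = 38919 + (1/2)*82*204 = 38919 + 8364 = 47283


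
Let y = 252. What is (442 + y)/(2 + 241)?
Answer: 694/243 ≈ 2.8560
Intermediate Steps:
(442 + y)/(2 + 241) = (442 + 252)/(2 + 241) = 694/243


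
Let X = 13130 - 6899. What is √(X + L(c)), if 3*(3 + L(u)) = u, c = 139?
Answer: √56469/3 ≈ 79.211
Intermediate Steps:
L(u) = -3 + u/3
X = 6231
√(X + L(c)) = √(6231 + (-3 + (⅓)*139)) = √(6231 + (-3 + 139/3)) = √(6231 + 130/3) = √(18823/3) = √56469/3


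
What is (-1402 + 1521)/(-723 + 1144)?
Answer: 119/421 ≈ 0.28266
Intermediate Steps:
(-1402 + 1521)/(-723 + 1144) = 119/421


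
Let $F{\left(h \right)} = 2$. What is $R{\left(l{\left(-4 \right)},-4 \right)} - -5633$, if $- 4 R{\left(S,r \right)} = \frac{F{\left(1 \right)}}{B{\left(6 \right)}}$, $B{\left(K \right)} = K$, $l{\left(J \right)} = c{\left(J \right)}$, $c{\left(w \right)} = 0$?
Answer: $\frac{67595}{12} \approx 5632.9$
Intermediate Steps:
$l{\left(J \right)} = 0$
$R{\left(S,r \right)} = - \frac{1}{12}$ ($R{\left(S,r \right)} = - \frac{2 \cdot \frac{1}{6}}{4} = \left(- \frac{1}{4}\right) \frac{1}{3} = - \frac{1}{12}$)
$R{\left(l{\left(-4 \right)},-4 \right)} - -5633 = - \frac{1}{12} - -5633 = - \frac{1}{12} + 5633 = \frac{67595}{12}$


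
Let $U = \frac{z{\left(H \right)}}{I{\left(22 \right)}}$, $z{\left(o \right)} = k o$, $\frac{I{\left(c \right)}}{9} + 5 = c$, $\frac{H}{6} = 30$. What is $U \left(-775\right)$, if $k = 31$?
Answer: $- \frac{480500}{17} \approx -28265.0$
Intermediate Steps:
$H = 180$ ($H = 6 \cdot 30 = 180$)
$I{\left(c \right)} = -45 + 9 c$
$z{\left(o \right)} = 31 o$
$U = \frac{620}{17}$ ($U = \frac{31 \cdot 180}{-45 + 9 \cdot 22} = \frac{5580}{-45 + 198} = \frac{5580}{153} = 5580 \cdot \frac{1}{153} = \frac{620}{17} \approx 36.471$)
$U \left(-775\right) = \frac{620}{17} \left(-775\right) = - \frac{480500}{17}$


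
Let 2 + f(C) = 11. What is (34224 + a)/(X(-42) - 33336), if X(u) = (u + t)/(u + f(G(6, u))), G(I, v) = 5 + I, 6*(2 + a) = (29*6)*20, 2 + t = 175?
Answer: -1148466/1100219 ≈ -1.0439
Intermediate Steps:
t = 173 (t = -2 + 175 = 173)
a = 578 (a = -2 + ((29*6)*20)/6 = -2 + (174*20)/6 = -2 + (⅙)*3480 = -2 + 580 = 578)
f(C) = 9 (f(C) = -2 + 11 = 9)
X(u) = (173 + u)/(9 + u) (X(u) = (u + 173)/(u + 9) = (173 + u)/(9 + u))
(34224 + a)/(X(-42) - 33336) = (34224 + 578)/((173 - 42)/(9 - 42) - 33336) = 34802/(131/(-33) - 33336) = 34802/(-1/33*131 - 33336) = 34802/(-131/33 - 33336) = 34802/(-1100219/33) = 34802*(-33/1100219) = -1148466/1100219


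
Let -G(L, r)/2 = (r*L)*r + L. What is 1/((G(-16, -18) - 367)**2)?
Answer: 1/100661089 ≈ 9.9343e-9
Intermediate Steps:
G(L, r) = -2*L - 2*L*r**2 (G(L, r) = -2*((r*L)*r + L) = -2*((L*r)*r + L) = -2*(L*r**2 + L) = -2*(L + L*r**2) = -2*L - 2*L*r**2)
1/((G(-16, -18) - 367)**2) = 1/((-2*(-16)*(1 + (-18)**2) - 367)**2) = 1/((-2*(-16)*(1 + 324) - 367)**2) = 1/((-2*(-16)*325 - 367)**2) = 1/((10400 - 367)**2) = 1/(10033**2) = 1/100661089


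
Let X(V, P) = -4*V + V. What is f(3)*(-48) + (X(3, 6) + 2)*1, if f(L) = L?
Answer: -151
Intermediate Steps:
X(V, P) = -3*V
f(3)*(-48) + (X(3, 6) + 2)*1 = 3*(-48) + (-3*3 + 2)*1 = -144 + (-9 + 2)*1 = -144 - 7*1 = -144 - 7 = -151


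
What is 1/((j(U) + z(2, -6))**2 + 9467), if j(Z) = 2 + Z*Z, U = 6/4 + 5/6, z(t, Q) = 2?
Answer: 81/774052 ≈ 0.00010464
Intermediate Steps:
U = 7/3 (U = 6*(1/4) + 5*(1/6) = 3/2 + 5/6 = 7/3 ≈ 2.3333)
j(Z) = 2 + Z**2
1/((j(U) + z(2, -6))**2 + 9467) = 1/(((2 + (7/3)**2) + 2)**2 + 9467) = 1/(((2 + 49/9) + 2)**2 + 9467) = 1/((67/9 + 2)**2 + 9467) = 1/((85/9)**2 + 9467) = 1/(7225/81 + 9467) = 1/(774052/81) = 81/774052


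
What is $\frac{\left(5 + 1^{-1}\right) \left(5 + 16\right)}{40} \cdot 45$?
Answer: $\frac{567}{4} \approx 141.75$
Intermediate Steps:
$\frac{\left(5 + 1^{-1}\right) \left(5 + 16\right)}{40} \cdot 45 = \left(5 + 1\right) 21 \cdot \frac{1}{40} \cdot 45 = 6 \cdot 21 \cdot \frac{1}{40} \cdot 45 = 126 \cdot \frac{1}{40} \cdot 45 = \frac{63}{20} \cdot 45 = \frac{567}{4}$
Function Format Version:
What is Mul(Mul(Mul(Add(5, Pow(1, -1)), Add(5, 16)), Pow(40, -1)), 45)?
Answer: Rational(567, 4) ≈ 141.75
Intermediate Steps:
Mul(Mul(Mul(Add(5, Pow(1, -1)), Add(5, 16)), Pow(40, -1)), 45) = Mul(Mul(Mul(Add(5, 1), 21), Rational(1, 40)), 45) = Mul(Mul(Mul(6, 21), Rational(1, 40)), 45) = Mul(Mul(126, Rational(1, 40)), 45) = Mul(Rational(63, 20), 45) = Rational(567, 4)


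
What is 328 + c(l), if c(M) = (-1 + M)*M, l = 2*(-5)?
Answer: 438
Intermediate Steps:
l = -10
c(M) = M*(-1 + M)
328 + c(l) = 328 - 10*(-1 - 10) = 328 - 10*(-11) = 328 + 110 = 438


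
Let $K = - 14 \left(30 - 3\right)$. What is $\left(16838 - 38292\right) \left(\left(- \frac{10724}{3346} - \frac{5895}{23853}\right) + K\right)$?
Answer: $\frac{15551346884722}{1900289} \approx 8.1837 \cdot 10^{6}$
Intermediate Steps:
$K = -378$ ($K = \left(-14\right) 27 = -378$)
$\left(16838 - 38292\right) \left(\left(- \frac{10724}{3346} - \frac{5895}{23853}\right) + K\right) = \left(16838 - 38292\right) \left(\left(- \frac{10724}{3346} - \frac{5895}{23853}\right) - 378\right) = - 21454 \left(\left(\left(-10724\right) \frac{1}{3346} - \frac{1965}{7951}\right) - 378\right) = - 21454 \left(\left(- \frac{766}{239} - \frac{1965}{7951}\right) - 378\right) = - 21454 \left(- \frac{6560101}{1900289} - 378\right) = \left(-21454\right) \left(- \frac{724869343}{1900289}\right) = \frac{15551346884722}{1900289}$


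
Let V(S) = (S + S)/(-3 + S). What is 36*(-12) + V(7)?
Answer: -857/2 ≈ -428.50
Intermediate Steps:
V(S) = 2*S/(-3 + S) (V(S) = (2*S)/(-3 + S) = 2*S/(-3 + S))
36*(-12) + V(7) = 36*(-12) + 2*7/(-3 + 7) = -432 + 2*7/4 = -432 + 2*7*(1/4) = -432 + 7/2 = -857/2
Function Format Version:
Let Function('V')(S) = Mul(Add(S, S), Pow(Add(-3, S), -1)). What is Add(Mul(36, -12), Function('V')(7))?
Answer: Rational(-857, 2) ≈ -428.50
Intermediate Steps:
Function('V')(S) = Mul(2, S, Pow(Add(-3, S), -1)) (Function('V')(S) = Mul(Mul(2, S), Pow(Add(-3, S), -1)) = Mul(2, S, Pow(Add(-3, S), -1)))
Add(Mul(36, -12), Function('V')(7)) = Add(Mul(36, -12), Mul(2, 7, Pow(Add(-3, 7), -1))) = Add(-432, Mul(2, 7, Pow(4, -1))) = Add(-432, Mul(2, 7, Rational(1, 4))) = Add(-432, Rational(7, 2)) = Rational(-857, 2)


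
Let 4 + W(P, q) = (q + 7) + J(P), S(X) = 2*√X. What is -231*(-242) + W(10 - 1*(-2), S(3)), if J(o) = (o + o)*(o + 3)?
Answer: 56265 + 2*√3 ≈ 56268.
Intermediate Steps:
J(o) = 2*o*(3 + o) (J(o) = (2*o)*(3 + o) = 2*o*(3 + o))
W(P, q) = 3 + q + 2*P*(3 + P) (W(P, q) = -4 + ((q + 7) + 2*P*(3 + P)) = -4 + ((7 + q) + 2*P*(3 + P)) = -4 + (7 + q + 2*P*(3 + P)) = 3 + q + 2*P*(3 + P))
-231*(-242) + W(10 - 1*(-2), S(3)) = -231*(-242) + (3 + 2*√3 + 2*(10 - 1*(-2))*(3 + (10 - 1*(-2)))) = 55902 + (3 + 2*√3 + 2*(10 + 2)*(3 + (10 + 2))) = 55902 + (3 + 2*√3 + 2*12*(3 + 12)) = 55902 + (3 + 2*√3 + 2*12*15) = 55902 + (3 + 2*√3 + 360) = 55902 + (363 + 2*√3) = 56265 + 2*√3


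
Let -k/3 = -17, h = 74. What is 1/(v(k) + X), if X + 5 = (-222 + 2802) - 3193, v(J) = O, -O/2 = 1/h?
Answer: -37/22867 ≈ -0.0016181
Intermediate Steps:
k = 51 (k = -3*(-17) = 51)
O = -1/37 (O = -2/74 = -2*1/74 = -1/37 ≈ -0.027027)
v(J) = -1/37
X = -618 (X = -5 + ((-222 + 2802) - 3193) = -5 + (2580 - 3193) = -5 - 613 = -618)
1/(v(k) + X) = 1/(-1/37 - 618) = 1/(-22867/37) = -37/22867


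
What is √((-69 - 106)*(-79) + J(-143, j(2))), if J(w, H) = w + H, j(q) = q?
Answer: 2*√3421 ≈ 116.98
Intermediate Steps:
J(w, H) = H + w
√((-69 - 106)*(-79) + J(-143, j(2))) = √((-69 - 106)*(-79) + (2 - 143)) = √(-175*(-79) - 141) = √(13825 - 141) = √13684 = 2*√3421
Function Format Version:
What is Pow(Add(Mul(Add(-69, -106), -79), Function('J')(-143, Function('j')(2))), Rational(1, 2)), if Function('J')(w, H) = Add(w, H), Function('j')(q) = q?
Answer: Mul(2, Pow(3421, Rational(1, 2))) ≈ 116.98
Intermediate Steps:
Function('J')(w, H) = Add(H, w)
Pow(Add(Mul(Add(-69, -106), -79), Function('J')(-143, Function('j')(2))), Rational(1, 2)) = Pow(Add(Mul(Add(-69, -106), -79), Add(2, -143)), Rational(1, 2)) = Pow(Add(Mul(-175, -79), -141), Rational(1, 2)) = Pow(Add(13825, -141), Rational(1, 2)) = Pow(13684, Rational(1, 2)) = Mul(2, Pow(3421, Rational(1, 2)))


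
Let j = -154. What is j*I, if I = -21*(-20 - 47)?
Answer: -216678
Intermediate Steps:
I = 1407 (I = -21*(-67) = 1407)
j*I = -154*1407 = -216678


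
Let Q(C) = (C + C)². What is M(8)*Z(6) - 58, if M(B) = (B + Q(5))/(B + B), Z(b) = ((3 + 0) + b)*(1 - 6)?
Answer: -1447/4 ≈ -361.75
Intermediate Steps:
Q(C) = 4*C² (Q(C) = (2*C)² = 4*C²)
Z(b) = -15 - 5*b (Z(b) = (3 + b)*(-5) = -15 - 5*b)
M(B) = (100 + B)/(2*B) (M(B) = (B + 4*5²)/(B + B) = (B + 4*25)/((2*B)) = (B + 100)*(1/(2*B)) = (100 + B)*(1/(2*B)) = (100 + B)/(2*B))
M(8)*Z(6) - 58 = ((½)*(100 + 8)/8)*(-15 - 5*6) - 58 = ((½)*(⅛)*108)*(-15 - 30) - 58 = (27/4)*(-45) - 58 = -1215/4 - 58 = -1447/4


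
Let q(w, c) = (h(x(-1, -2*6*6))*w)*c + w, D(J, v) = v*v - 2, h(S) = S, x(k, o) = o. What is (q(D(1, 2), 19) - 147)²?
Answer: 8300161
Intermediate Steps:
D(J, v) = -2 + v² (D(J, v) = v² - 2 = -2 + v²)
q(w, c) = w - 72*c*w (q(w, c) = ((-2*6*6)*w)*c + w = ((-12*6)*w)*c + w = (-72*w)*c + w = -72*c*w + w = w - 72*c*w)
(q(D(1, 2), 19) - 147)² = ((-2 + 2²)*(1 - 72*19) - 147)² = ((-2 + 4)*(1 - 1368) - 147)² = (2*(-1367) - 147)² = (-2734 - 147)² = (-2881)² = 8300161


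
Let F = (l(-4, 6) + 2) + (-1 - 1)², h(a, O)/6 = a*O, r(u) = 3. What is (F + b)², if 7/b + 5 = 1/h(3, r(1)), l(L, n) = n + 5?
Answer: 17598025/72361 ≈ 243.20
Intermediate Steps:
h(a, O) = 6*O*a (h(a, O) = 6*(a*O) = 6*(O*a) = 6*O*a)
l(L, n) = 5 + n
b = -378/269 (b = 7/(-5 + 1/(6*3*3)) = 7/(-5 + 1/54) = 7/(-269/54) = 7*(-54/269) = -378/269 ≈ -1.4052)
F = 17 (F = ((5 + 6) + 2) + (-1 - 1)² = (11 + 2) + (-2)² = 13 + 4 = 17)
(F + b)² = (17 - 378/269)² = (4195/269)² = 17598025/72361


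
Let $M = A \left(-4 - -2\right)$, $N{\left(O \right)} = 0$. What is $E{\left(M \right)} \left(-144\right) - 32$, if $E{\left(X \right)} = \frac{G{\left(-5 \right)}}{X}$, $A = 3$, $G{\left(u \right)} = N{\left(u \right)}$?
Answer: $-32$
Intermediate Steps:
$G{\left(u \right)} = 0$
$M = -6$ ($M = 3 \left(-4 - -2\right) = 3 \left(-4 + 2\right) = 3 \left(-2\right) = -6$)
$E{\left(X \right)} = 0$ ($E{\left(X \right)} = \frac{0}{X} = 0$)
$E{\left(M \right)} \left(-144\right) - 32 = 0 \left(-144\right) - 32 = 0 - 32 = -32$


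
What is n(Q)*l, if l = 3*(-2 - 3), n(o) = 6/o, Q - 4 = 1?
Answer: -18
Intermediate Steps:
Q = 5 (Q = 4 + 1 = 5)
l = -15 (l = 3*(-5) = -15)
n(Q)*l = (6/5)*(-15) = -18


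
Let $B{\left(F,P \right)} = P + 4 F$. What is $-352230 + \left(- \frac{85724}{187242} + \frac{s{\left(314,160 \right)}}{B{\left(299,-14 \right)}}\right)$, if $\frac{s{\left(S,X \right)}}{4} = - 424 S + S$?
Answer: $- \frac{6504594987632}{18443337} \approx -3.5268 \cdot 10^{5}$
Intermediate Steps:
$s{\left(S,X \right)} = - 1692 S$ ($s{\left(S,X \right)} = 4 \left(- 424 S + S\right) = 4 \left(- 423 S\right) = - 1692 S$)
$-352230 + \left(- \frac{85724}{187242} + \frac{s{\left(314,160 \right)}}{B{\left(299,-14 \right)}}\right) = -352230 + \left(- \frac{85724}{187242} + \frac{\left(-1692\right) 314}{-14 + 4 \cdot 299}\right) = -352230 - \left(\frac{42862}{93621} + \frac{531288}{-14 + 1196}\right) = -352230 - \left(\frac{42862}{93621} + \frac{531288}{1182}\right) = -352230 - \frac{8298396122}{18443337} = - \frac{6504594987632}{18443337}$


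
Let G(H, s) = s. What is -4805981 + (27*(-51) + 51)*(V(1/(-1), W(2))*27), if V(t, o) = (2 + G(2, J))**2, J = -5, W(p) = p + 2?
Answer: -5128199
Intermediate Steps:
W(p) = 2 + p
V(t, o) = 9 (V(t, o) = (2 - 5)**2 = (-3)**2 = 9)
-4805981 + (27*(-51) + 51)*(V(1/(-1), W(2))*27) = -4805981 + (27*(-51) + 51)*(9*27) = -4805981 + (-1377 + 51)*243 = -4805981 - 1326*243 = -4805981 - 322218 = -5128199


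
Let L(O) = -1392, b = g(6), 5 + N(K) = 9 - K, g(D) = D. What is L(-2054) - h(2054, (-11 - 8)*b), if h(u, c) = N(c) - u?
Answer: 544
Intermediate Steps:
N(K) = 4 - K (N(K) = -5 + (9 - K) = 4 - K)
b = 6
h(u, c) = 4 - c - u (h(u, c) = (4 - c) - u = 4 - c - u)
L(-2054) - h(2054, (-11 - 8)*b) = -1392 - (4 - (-11 - 8)*6 - 1*2054) = -1392 - (4 - (-19)*6 - 2054) = -1392 - (4 - 1*(-114) - 2054) = -1392 - (4 + 114 - 2054) = -1392 - 1*(-1936) = -1392 + 1936 = 544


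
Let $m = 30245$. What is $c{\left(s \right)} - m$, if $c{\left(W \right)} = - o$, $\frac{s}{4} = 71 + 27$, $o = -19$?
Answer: $-30226$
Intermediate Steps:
$s = 392$ ($s = 4 \left(71 + 27\right) = 4 \cdot 98 = 392$)
$c{\left(W \right)} = 19$ ($c{\left(W \right)} = \left(-1\right) \left(-19\right) = 19$)
$c{\left(s \right)} - m = 19 - 30245 = -30226$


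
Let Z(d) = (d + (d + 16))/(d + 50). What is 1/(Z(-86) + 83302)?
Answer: 3/249919 ≈ 1.2004e-5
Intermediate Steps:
Z(d) = (16 + 2*d)/(50 + d) (Z(d) = (d + (16 + d))/(50 + d) = (16 + 2*d)/(50 + d))
1/(Z(-86) + 83302) = 1/(2*(8 - 86)/(50 - 86) + 83302) = 1/(2*(-78)/(-36) + 83302) = 1/(2*(-1/36)*(-78) + 83302) = 1/(13/3 + 83302) = 1/(249919/3) = 3/249919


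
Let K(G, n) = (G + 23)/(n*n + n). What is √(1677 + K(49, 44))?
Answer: √5073035/55 ≈ 40.952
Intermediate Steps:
K(G, n) = (23 + G)/(n + n²) (K(G, n) = (23 + G)/(n² + n) = (23 + G)/(n + n²))
√(1677 + K(49, 44)) = √(1677 + (23 + 49)/(44*(1 + 44))) = √(1677 + (1/44)*72/45) = √(1677 + (1/44)*(1/45)*72) = √(1677 + 2/55) = √(92237/55) = √5073035/55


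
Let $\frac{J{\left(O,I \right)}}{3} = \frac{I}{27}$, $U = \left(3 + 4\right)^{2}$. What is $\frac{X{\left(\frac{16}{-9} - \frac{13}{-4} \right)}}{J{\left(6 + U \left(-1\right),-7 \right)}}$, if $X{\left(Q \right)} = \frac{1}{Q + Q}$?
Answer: $- \frac{162}{371} \approx -0.43666$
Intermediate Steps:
$U = 49$ ($U = 7^{2} = 49$)
$X{\left(Q \right)} = \frac{1}{2 Q}$
$J{\left(O,I \right)} = \frac{I}{9}$ ($J{\left(O,I \right)} = 3 \frac{I}{27} = \frac{I}{9}$)
$\frac{X{\left(\frac{16}{-9} - \frac{13}{-4} \right)}}{J{\left(6 + U \left(-1\right),-7 \right)}} = \frac{\frac{1}{2} \frac{1}{\frac{16}{-9} - \frac{13}{-4}}}{\frac{1}{9} \left(-7\right)} = \frac{\frac{1}{2} \frac{1}{16 \left(- \frac{1}{9}\right) - - \frac{13}{4}}}{- \frac{7}{9}} = \frac{1}{2 \left(- \frac{16}{9} + \frac{13}{4}\right)} \left(- \frac{9}{7}\right) = \frac{1}{2 \cdot \frac{53}{36}} \left(- \frac{9}{7}\right) = \frac{1}{2} \cdot \frac{36}{53} \left(- \frac{9}{7}\right) = \frac{18}{53} \left(- \frac{9}{7}\right) = - \frac{162}{371}$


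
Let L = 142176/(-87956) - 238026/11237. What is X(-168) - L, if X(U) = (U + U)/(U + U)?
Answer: 5880452035/247090393 ≈ 23.799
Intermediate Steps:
X(U) = 1 (X(U) = (2*U)/((2*U)) = (2*U)*(1/(2*U)) = 1)
L = -5633361642/247090393 (L = 142176*(-1/87956) - 238026*1/11237 = -35544/21989 - 238026/11237 = -5633361642/247090393 ≈ -22.799)
X(-168) - L = 1 - 1*(-5633361642/247090393) = 1 + 5633361642/247090393 = 5880452035/247090393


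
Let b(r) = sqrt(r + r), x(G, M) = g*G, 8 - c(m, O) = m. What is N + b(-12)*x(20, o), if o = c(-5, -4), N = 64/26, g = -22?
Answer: 32/13 - 880*I*sqrt(6) ≈ 2.4615 - 2155.6*I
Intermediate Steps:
N = 32/13 (N = 64*(1/26) = 32/13 ≈ 2.4615)
c(m, O) = 8 - m
o = 13 (o = 8 - 1*(-5) = 8 + 5 = 13)
x(G, M) = -22*G
b(r) = sqrt(2)*sqrt(r) (b(r) = sqrt(2*r) = sqrt(2)*sqrt(r))
N + b(-12)*x(20, o) = 32/13 + (sqrt(2)*sqrt(-12))*(-22*20) = 32/13 + (sqrt(2)*(2*I*sqrt(3)))*(-440) = 32/13 + (2*I*sqrt(6))*(-440) = 32/13 - 880*I*sqrt(6)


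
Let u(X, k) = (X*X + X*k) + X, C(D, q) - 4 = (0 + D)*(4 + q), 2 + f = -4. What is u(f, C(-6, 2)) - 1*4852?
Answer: -4630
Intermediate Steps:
f = -6 (f = -2 - 4 = -6)
C(D, q) = 4 + D*(4 + q) (C(D, q) = 4 + (0 + D)*(4 + q) = 4 + D*(4 + q))
u(X, k) = X + X**2 + X*k (u(X, k) = (X**2 + X*k) + X = X + X**2 + X*k)
u(f, C(-6, 2)) - 1*4852 = -6*(1 - 6 + (4 + 4*(-6) - 6*2)) - 1*4852 = -6*(1 - 6 + (4 - 24 - 12)) - 4852 = -6*(1 - 6 - 32) - 4852 = -6*(-37) - 4852 = 222 - 4852 = -4630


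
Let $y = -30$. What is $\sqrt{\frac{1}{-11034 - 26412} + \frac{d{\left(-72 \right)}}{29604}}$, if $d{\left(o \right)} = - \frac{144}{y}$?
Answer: $\frac{11 \sqrt{38263170}}{5846790} \approx 0.011638$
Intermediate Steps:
$d{\left(o \right)} = \frac{24}{5}$ ($d{\left(o \right)} = - \frac{144}{-30} = \left(-144\right) \left(- \frac{1}{30}\right) = \frac{24}{5}$)
$\sqrt{\frac{1}{-11034 - 26412} + \frac{d{\left(-72 \right)}}{29604}} = \sqrt{\frac{1}{-11034 - 26412} + \frac{24}{5 \cdot 29604}} = \sqrt{\frac{1}{-37446} + \frac{24}{5} \cdot \frac{1}{29604}} = \sqrt{- \frac{1}{37446} + \frac{2}{12335}} = \sqrt{\frac{62557}{461896410}} = \frac{11 \sqrt{38263170}}{5846790}$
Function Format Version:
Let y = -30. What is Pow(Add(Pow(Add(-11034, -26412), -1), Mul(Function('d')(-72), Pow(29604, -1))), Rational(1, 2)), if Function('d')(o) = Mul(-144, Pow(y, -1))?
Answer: Mul(Rational(11, 5846790), Pow(38263170, Rational(1, 2))) ≈ 0.011638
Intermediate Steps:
Function('d')(o) = Rational(24, 5) (Function('d')(o) = Mul(-144, Pow(-30, -1)) = Mul(-144, Rational(-1, 30)) = Rational(24, 5))
Pow(Add(Pow(Add(-11034, -26412), -1), Mul(Function('d')(-72), Pow(29604, -1))), Rational(1, 2)) = Pow(Add(Pow(Add(-11034, -26412), -1), Mul(Rational(24, 5), Pow(29604, -1))), Rational(1, 2)) = Pow(Add(Pow(-37446, -1), Mul(Rational(24, 5), Rational(1, 29604))), Rational(1, 2)) = Pow(Add(Rational(-1, 37446), Rational(2, 12335)), Rational(1, 2)) = Pow(Rational(62557, 461896410), Rational(1, 2)) = Mul(Rational(11, 5846790), Pow(38263170, Rational(1, 2)))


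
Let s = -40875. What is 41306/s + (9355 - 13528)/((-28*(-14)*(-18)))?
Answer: -13431529/32046000 ≈ -0.41913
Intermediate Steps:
41306/s + (9355 - 13528)/((-28*(-14)*(-18))) = 41306/(-40875) + (9355 - 13528)/((-28*(-14)*(-18))) = 41306*(-1/40875) - 4173/(392*(-18)) = -41306/40875 - 4173/(-7056) = -41306/40875 - 4173*(-1/7056) = -41306/40875 + 1391/2352 = -13431529/32046000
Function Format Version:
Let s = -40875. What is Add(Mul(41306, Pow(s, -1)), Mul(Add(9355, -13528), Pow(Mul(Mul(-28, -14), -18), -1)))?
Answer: Rational(-13431529, 32046000) ≈ -0.41913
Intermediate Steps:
Add(Mul(41306, Pow(s, -1)), Mul(Add(9355, -13528), Pow(Mul(Mul(-28, -14), -18), -1))) = Add(Mul(41306, Pow(-40875, -1)), Mul(Add(9355, -13528), Pow(Mul(Mul(-28, -14), -18), -1))) = Add(Mul(41306, Rational(-1, 40875)), Mul(-4173, Pow(Mul(392, -18), -1))) = Add(Rational(-41306, 40875), Mul(-4173, Pow(-7056, -1))) = Add(Rational(-41306, 40875), Mul(-4173, Rational(-1, 7056))) = Add(Rational(-41306, 40875), Rational(1391, 2352)) = Rational(-13431529, 32046000)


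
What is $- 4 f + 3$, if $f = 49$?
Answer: $-193$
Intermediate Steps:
$- 4 f + 3 = \left(-4\right) 49 + 3 = -196 + 3 = -193$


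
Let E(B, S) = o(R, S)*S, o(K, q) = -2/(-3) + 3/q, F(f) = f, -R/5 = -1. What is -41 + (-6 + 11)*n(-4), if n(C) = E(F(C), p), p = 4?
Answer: -38/3 ≈ -12.667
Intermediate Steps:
R = 5 (R = -5*(-1) = 5)
o(K, q) = 2/3 + 3/q (o(K, q) = -2*(-1/3) + 3/q = 2/3 + 3/q)
E(B, S) = S*(2/3 + 3/S) (E(B, S) = (2/3 + 3/S)*S = S*(2/3 + 3/S))
n(C) = 17/3 (n(C) = 3 + (2/3)*4 = 3 + 8/3 = 17/3)
-41 + (-6 + 11)*n(-4) = -41 + (-6 + 11)*(17/3) = -41 + 5*(17/3) = -41 + 85/3 = -38/3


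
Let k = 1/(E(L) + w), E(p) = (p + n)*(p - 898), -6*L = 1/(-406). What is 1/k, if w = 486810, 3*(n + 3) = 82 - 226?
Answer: 3160544690605/5934096 ≈ 5.3261e+5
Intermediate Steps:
L = 1/2436 (L = -⅙/(-406) = -⅙*(-1/406) = 1/2436 ≈ 0.00041051)
n = -51 (n = -3 + (82 - 226)/3 = -3 + (⅓)*(-144) = -3 - 48 = -51)
E(p) = (-898 + p)*(-51 + p) (E(p) = (p - 51)*(p - 898) = (-51 + p)*(-898 + p) = (-898 + p)*(-51 + p))
k = 5934096/3160544690605 (k = 1/((45798 + (1/2436)² - 949*1/2436) + 486810) = 1/((45798 + 1/5934096 - 949/2436) + 486810) = 1/(271767416845/5934096 + 486810) = 1/(3160544690605/5934096) = 5934096/3160544690605 ≈ 1.8776e-6)
1/k = 1/(5934096/3160544690605) = 3160544690605/5934096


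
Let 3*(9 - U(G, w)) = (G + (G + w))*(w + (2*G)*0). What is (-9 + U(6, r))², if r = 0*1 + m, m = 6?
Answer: 1296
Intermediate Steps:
r = 6 (r = 0*1 + 6 = 0 + 6 = 6)
U(G, w) = 9 - w*(w + 2*G)/3 (U(G, w) = 9 - (G + (G + w))*(w + (2*G)*0)/3 = 9 - (w + 2*G)*(w + 0)/3 = 9 - (w + 2*G)*w/3 = 9 - w*(w + 2*G)/3)
(-9 + U(6, r))² = (-9 + (9 - ⅓*6² - ⅔*6*6))² = (-9 + (9 - ⅓*36 - 24))² = (-9 + (9 - 12 - 24))² = (-9 - 27)² = (-36)² = 1296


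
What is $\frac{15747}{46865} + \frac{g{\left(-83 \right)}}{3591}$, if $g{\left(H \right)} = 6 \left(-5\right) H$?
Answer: $\frac{8249587}{8013915} \approx 1.0294$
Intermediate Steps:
$g{\left(H \right)} = - 30 H$
$\frac{15747}{46865} + \frac{g{\left(-83 \right)}}{3591} = \frac{15747}{46865} + \frac{\left(-30\right) \left(-83\right)}{3591} = 15747 \cdot \frac{1}{46865} + 2490 \cdot \frac{1}{3591} = \frac{15747}{46865} + \frac{830}{1197} = \frac{8249587}{8013915}$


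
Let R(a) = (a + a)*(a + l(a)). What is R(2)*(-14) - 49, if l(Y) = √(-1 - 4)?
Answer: -161 - 56*I*√5 ≈ -161.0 - 125.22*I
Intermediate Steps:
l(Y) = I*√5 (l(Y) = √(-5) = I*√5)
R(a) = 2*a*(a + I*√5) (R(a) = (a + a)*(a + I*√5) = (2*a)*(a + I*√5) = 2*a*(a + I*√5))
R(2)*(-14) - 49 = (2*2*(2 + I*√5))*(-14) - 49 = (8 + 4*I*√5)*(-14) - 49 = (-112 - 56*I*√5) - 49 = -161 - 56*I*√5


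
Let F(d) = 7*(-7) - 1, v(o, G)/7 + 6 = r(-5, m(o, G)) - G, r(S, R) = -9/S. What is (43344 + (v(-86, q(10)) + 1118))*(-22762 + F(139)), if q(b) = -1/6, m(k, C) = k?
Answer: -5068115426/5 ≈ -1.0136e+9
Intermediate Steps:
q(b) = -1/6 (q(b) = -1*1/6 = -1/6)
v(o, G) = -147/5 - 7*G (v(o, G) = -42 + 7*(-9/(-5) - G) = -42 + 7*(-9*(-1/5) - G) = -42 + 7*(9/5 - G) = -42 + (63/5 - 7*G) = -147/5 - 7*G)
F(d) = -50 (F(d) = -49 - 1 = -50)
(43344 + (v(-86, q(10)) + 1118))*(-22762 + F(139)) = (43344 + ((-147/5 - 7*(-1/6)) + 1118))*(-22762 - 50) = (43344 + ((-147/5 + 7/6) + 1118))*(-22812) = (43344 + (-847/30 + 1118))*(-22812) = (43344 + 32693/30)*(-22812) = (1333013/30)*(-22812) = -5068115426/5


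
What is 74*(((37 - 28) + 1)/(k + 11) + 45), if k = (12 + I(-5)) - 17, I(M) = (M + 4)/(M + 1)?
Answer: 17242/5 ≈ 3448.4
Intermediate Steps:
I(M) = (4 + M)/(1 + M)
k = -19/4 (k = (12 + (4 - 5)/(1 - 5)) - 17 = (12 - 1/(-4)) - 17 = (12 - 1/4*(-1)) - 17 = (12 + 1/4) - 17 = 49/4 - 17 = -19/4 ≈ -4.7500)
74*(((37 - 28) + 1)/(k + 11) + 45) = 74*(((37 - 28) + 1)/(-19/4 + 11) + 45) = 74*((9 + 1)/(25/4) + 45) = 74*(10*(4/25) + 45) = 74*(8/5 + 45) = 74*(233/5) = 17242/5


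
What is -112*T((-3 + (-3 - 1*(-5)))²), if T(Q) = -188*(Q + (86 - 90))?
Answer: -63168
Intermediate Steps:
T(Q) = 752 - 188*Q (T(Q) = -188*(Q - 4) = -188*(-4 + Q) = 752 - 188*Q)
-112*T((-3 + (-3 - 1*(-5)))²) = -112*(752 - 188*(-3 + (-3 - 1*(-5)))²) = -112*(752 - 188*(-3 + (-3 + 5))²) = -112*(752 - 188*(-3 + 2)²) = -112*(752 - 188*(-1)²) = -112*(752 - 188*1) = -112*(752 - 188) = -112*564 = -63168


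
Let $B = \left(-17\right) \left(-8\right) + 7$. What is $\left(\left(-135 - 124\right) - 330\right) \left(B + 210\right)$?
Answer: $-207917$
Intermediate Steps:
$B = 143$ ($B = 136 + 7 = 143$)
$\left(\left(-135 - 124\right) - 330\right) \left(B + 210\right) = \left(\left(-135 - 124\right) - 330\right) \left(143 + 210\right) = \left(-259 - 330\right) 353 = \left(-589\right) 353 = -207917$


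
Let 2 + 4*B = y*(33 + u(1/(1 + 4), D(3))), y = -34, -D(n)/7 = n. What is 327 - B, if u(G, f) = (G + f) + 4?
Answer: 2326/5 ≈ 465.20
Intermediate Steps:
D(n) = -7*n
u(G, f) = 4 + G + f
B = -691/5 (B = -½ + (-34*(33 + (4 + 1/(1 + 4) - 7*3)))/4 = -½ + (-34*(33 + (4 + 1/5 - 21)))/4 = -½ + (-34*(33 + (4 + ⅕ - 21)))/4 = -½ + (-34*(33 - 84/5))/4 = -½ + (-34*81/5)/4 = -½ + (¼)*(-2754/5) = -½ - 1377/10 = -691/5 ≈ -138.20)
327 - B = 327 - 1*(-691/5) = 327 + 691/5 = 2326/5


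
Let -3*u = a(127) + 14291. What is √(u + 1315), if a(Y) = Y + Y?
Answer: 10*I*√318/3 ≈ 59.442*I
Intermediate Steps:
a(Y) = 2*Y
u = -14545/3 (u = -(2*127 + 14291)/3 = -(254 + 14291)/3 = -⅓*14545 = -14545/3 ≈ -4848.3)
√(u + 1315) = √(-14545/3 + 1315) = √(-10600/3) = 10*I*√318/3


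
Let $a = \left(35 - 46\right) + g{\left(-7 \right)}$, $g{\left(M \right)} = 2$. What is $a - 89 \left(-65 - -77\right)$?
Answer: $-1077$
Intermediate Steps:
$a = -9$ ($a = \left(35 - 46\right) + 2 = -11 + 2 = -9$)
$a - 89 \left(-65 - -77\right) = -9 - 89 \left(-65 - -77\right) = -9 - 89 \left(-65 + 77\right) = -9 - 1068 = -1077$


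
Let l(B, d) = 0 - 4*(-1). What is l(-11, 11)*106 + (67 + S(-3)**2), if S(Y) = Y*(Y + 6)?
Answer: 572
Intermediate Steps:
S(Y) = Y*(6 + Y)
l(B, d) = 4 (l(B, d) = 0 + 4 = 4)
l(-11, 11)*106 + (67 + S(-3)**2) = 4*106 + (67 + (-3*(6 - 3))**2) = 424 + (67 + (-3*3)**2) = 424 + (67 + (-9)**2) = 424 + (67 + 81) = 424 + 148 = 572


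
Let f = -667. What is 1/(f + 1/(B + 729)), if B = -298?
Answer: -431/287476 ≈ -0.0014993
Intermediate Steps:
1/(f + 1/(B + 729)) = 1/(-667 + 1/(-298 + 729)) = 1/(-667 + 1/431) = 1/(-287476/431) = -431/287476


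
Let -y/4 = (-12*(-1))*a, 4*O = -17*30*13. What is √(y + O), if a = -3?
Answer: I*√6054/2 ≈ 38.904*I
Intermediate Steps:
O = -3315/2 (O = (-17*30*13)/4 = (-510*13)/4 = (¼)*(-6630) = -3315/2 ≈ -1657.5)
y = 144 (y = -4*(-12*(-1))*(-3) = -48*(-3) = -4*(-36) = 144)
√(y + O) = √(144 - 3315/2) = √(-3027/2) = I*√6054/2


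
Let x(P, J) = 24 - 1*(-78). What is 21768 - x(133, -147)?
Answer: 21666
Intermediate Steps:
x(P, J) = 102 (x(P, J) = 24 + 78 = 102)
21768 - x(133, -147) = 21768 - 1*102 = 21768 - 102 = 21666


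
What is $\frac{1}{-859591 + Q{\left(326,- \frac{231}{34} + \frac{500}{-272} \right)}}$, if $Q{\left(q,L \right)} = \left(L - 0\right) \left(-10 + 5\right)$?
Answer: $- \frac{68}{58449253} \approx -1.1634 \cdot 10^{-6}$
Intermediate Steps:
$Q{\left(q,L \right)} = - 5 L$ ($Q{\left(q,L \right)} = \left(L + 0\right) \left(-5\right) = L \left(-5\right) = - 5 L$)
$\frac{1}{-859591 + Q{\left(326,- \frac{231}{34} + \frac{500}{-272} \right)}} = \frac{1}{-859591 - 5 \left(- \frac{231}{34} + \frac{500}{-272}\right)} = \frac{1}{-859591 - 5 \left(\left(-231\right) \frac{1}{34} + 500 \left(- \frac{1}{272}\right)\right)} = \frac{1}{-859591 - 5 \left(- \frac{231}{34} - \frac{125}{68}\right)} = \frac{1}{-859591 - - \frac{2935}{68}} = \frac{1}{-859591 + \frac{2935}{68}} = \frac{1}{- \frac{58449253}{68}} = - \frac{68}{58449253}$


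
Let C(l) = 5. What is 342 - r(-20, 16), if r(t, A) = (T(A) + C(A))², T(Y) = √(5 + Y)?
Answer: 296 - 10*√21 ≈ 250.17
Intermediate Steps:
r(t, A) = (5 + √(5 + A))² (r(t, A) = (√(5 + A) + 5)² = (5 + √(5 + A))²)
342 - r(-20, 16) = 342 - (5 + √(5 + 16))² = 342 - (5 + √21)²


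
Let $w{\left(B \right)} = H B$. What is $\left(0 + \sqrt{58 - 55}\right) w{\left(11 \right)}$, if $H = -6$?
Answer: $- 66 \sqrt{3} \approx -114.32$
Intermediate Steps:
$w{\left(B \right)} = - 6 B$
$\left(0 + \sqrt{58 - 55}\right) w{\left(11 \right)} = \left(0 + \sqrt{58 - 55}\right) \left(\left(-6\right) 11\right) = \left(0 + \sqrt{3}\right) \left(-66\right) = \sqrt{3} \left(-66\right) = - 66 \sqrt{3}$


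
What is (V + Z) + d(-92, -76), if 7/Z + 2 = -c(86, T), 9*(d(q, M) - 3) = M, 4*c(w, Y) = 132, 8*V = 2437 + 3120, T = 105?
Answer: 248033/360 ≈ 688.98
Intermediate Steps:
V = 5557/8 (V = (2437 + 3120)/8 = (⅛)*5557 = 5557/8 ≈ 694.63)
c(w, Y) = 33 (c(w, Y) = (¼)*132 = 33)
d(q, M) = 3 + M/9
Z = -⅕ (Z = 7/(-2 - 1*33) = 7/(-2 - 33) = 7/(-35) = 7*(-1/35) = -⅕ ≈ -0.20000)
(V + Z) + d(-92, -76) = (5557/8 - ⅕) + (3 + (⅑)*(-76)) = 27777/40 + (3 - 76/9) = 27777/40 - 49/9 = 248033/360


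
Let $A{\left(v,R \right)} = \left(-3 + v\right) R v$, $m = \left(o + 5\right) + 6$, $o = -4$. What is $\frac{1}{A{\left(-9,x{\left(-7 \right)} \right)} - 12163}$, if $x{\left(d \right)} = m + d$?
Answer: $- \frac{1}{12163} \approx -8.2217 \cdot 10^{-5}$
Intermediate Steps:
$m = 7$ ($m = \left(-4 + 5\right) + 6 = 1 + 6 = 7$)
$x{\left(d \right)} = 7 + d$
$A{\left(v,R \right)} = R v \left(-3 + v\right)$ ($A{\left(v,R \right)} = R \left(-3 + v\right) v = R v \left(-3 + v\right)$)
$\frac{1}{A{\left(-9,x{\left(-7 \right)} \right)} - 12163} = \frac{1}{\left(7 - 7\right) \left(-9\right) \left(-3 - 9\right) - 12163} = \frac{1}{0 \left(-9\right) \left(-12\right) - 12163} = \frac{1}{0 - 12163} = \frac{1}{-12163} = - \frac{1}{12163}$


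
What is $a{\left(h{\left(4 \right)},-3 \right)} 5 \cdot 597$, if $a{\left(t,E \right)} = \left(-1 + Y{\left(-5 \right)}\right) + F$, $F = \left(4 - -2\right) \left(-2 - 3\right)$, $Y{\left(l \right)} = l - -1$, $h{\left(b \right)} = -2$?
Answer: $-104475$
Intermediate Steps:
$Y{\left(l \right)} = 1 + l$ ($Y{\left(l \right)} = l + 1 = 1 + l$)
$F = -30$ ($F = \left(4 + 2\right) \left(-5\right) = 6 \left(-5\right) = -30$)
$a{\left(t,E \right)} = -35$ ($a{\left(t,E \right)} = \left(-1 + \left(1 - 5\right)\right) - 30 = \left(-1 - 4\right) - 30 = -5 - 30 = -35$)
$a{\left(h{\left(4 \right)},-3 \right)} 5 \cdot 597 = \left(-35\right) 5 \cdot 597 = \left(-175\right) 597 = -104475$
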